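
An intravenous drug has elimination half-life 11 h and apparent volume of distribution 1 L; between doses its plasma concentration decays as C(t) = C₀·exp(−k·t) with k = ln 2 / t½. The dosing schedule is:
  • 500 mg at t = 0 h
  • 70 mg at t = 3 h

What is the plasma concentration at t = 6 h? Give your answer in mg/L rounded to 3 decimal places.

400.530 mg/L

k = ln 2 / 11 = 0.06301 per h
Dose 1 (500 mg at t=0 h): 500·exp(−0.06301·6) = 342.588 mg/L
Dose 2 (70 mg at t=3 h): 70·exp(−0.06301·3) = 57.943 mg/L
C(6) = 342.588 + 57.943 = 400.530 mg/L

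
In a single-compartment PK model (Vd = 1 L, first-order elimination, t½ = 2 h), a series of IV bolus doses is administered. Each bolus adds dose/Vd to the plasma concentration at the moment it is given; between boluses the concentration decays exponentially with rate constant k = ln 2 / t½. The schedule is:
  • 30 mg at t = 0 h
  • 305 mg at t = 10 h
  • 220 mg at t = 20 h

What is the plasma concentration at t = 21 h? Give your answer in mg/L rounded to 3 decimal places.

k = ln 2 / 2 = 0.34657 per h
Dose 1 (30 mg at t=0 h): 30·exp(−0.34657·21) = 0.021 mg/L
Dose 2 (305 mg at t=10 h): 305·exp(−0.34657·11) = 6.740 mg/L
Dose 3 (220 mg at t=20 h): 220·exp(−0.34657·1) = 155.563 mg/L
C(21) = 0.021 + 6.740 + 155.563 = 162.324 mg/L

162.324 mg/L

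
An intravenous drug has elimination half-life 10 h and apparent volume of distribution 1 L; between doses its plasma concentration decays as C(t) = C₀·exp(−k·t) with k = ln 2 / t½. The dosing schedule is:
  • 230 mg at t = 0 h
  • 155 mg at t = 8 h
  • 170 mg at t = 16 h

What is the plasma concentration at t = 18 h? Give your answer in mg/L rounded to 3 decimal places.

k = ln 2 / 10 = 0.06931 per h
Dose 1 (230 mg at t=0 h): 230·exp(−0.06931·18) = 66.050 mg/L
Dose 2 (155 mg at t=8 h): 155·exp(−0.06931·10) = 77.500 mg/L
Dose 3 (170 mg at t=16 h): 170·exp(−0.06931·2) = 147.994 mg/L
C(18) = 66.050 + 77.500 + 147.994 = 291.544 mg/L

291.544 mg/L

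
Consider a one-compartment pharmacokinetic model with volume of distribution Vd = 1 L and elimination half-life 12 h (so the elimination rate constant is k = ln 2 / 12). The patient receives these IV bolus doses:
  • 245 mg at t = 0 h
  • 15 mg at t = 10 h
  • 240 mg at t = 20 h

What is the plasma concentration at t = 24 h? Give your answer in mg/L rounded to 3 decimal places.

258.420 mg/L

k = ln 2 / 12 = 0.05776 per h
Dose 1 (245 mg at t=0 h): 245·exp(−0.05776·24) = 61.250 mg/L
Dose 2 (15 mg at t=10 h): 15·exp(−0.05776·14) = 6.682 mg/L
Dose 3 (240 mg at t=20 h): 240·exp(−0.05776·4) = 190.488 mg/L
C(24) = 61.250 + 6.682 + 190.488 = 258.420 mg/L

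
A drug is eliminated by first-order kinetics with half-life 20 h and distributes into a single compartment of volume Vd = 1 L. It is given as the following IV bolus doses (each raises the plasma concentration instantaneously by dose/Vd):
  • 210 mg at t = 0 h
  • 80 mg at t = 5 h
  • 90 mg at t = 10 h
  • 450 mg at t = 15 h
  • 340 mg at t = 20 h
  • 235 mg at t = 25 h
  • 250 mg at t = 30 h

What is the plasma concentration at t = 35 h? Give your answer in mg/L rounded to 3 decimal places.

932.117 mg/L

k = ln 2 / 20 = 0.03466 per h
Dose 1 (210 mg at t=0 h): 210·exp(−0.03466·35) = 62.433 mg/L
Dose 2 (80 mg at t=5 h): 80·exp(−0.03466·30) = 28.284 mg/L
Dose 3 (90 mg at t=10 h): 90·exp(−0.03466·25) = 37.840 mg/L
Dose 4 (450 mg at t=15 h): 450·exp(−0.03466·20) = 225.000 mg/L
Dose 5 (340 mg at t=20 h): 340·exp(−0.03466·15) = 202.165 mg/L
Dose 6 (235 mg at t=25 h): 235·exp(−0.03466·10) = 166.170 mg/L
Dose 7 (250 mg at t=30 h): 250·exp(−0.03466·5) = 210.224 mg/L
C(35) = 62.433 + 28.284 + 37.840 + 225.000 + 202.165 + 166.170 + 210.224 = 932.117 mg/L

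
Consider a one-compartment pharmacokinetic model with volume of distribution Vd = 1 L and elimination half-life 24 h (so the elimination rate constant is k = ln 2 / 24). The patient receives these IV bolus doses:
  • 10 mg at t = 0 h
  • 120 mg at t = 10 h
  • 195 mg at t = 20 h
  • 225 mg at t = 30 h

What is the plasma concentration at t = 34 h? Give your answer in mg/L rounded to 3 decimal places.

394.345 mg/L

k = ln 2 / 24 = 0.02888 per h
Dose 1 (10 mg at t=0 h): 10·exp(−0.02888·34) = 3.746 mg/L
Dose 2 (120 mg at t=10 h): 120·exp(−0.02888·24) = 60.000 mg/L
Dose 3 (195 mg at t=20 h): 195·exp(−0.02888·14) = 130.147 mg/L
Dose 4 (225 mg at t=30 h): 225·exp(−0.02888·4) = 200.452 mg/L
C(34) = 3.746 + 60.000 + 130.147 + 200.452 = 394.345 mg/L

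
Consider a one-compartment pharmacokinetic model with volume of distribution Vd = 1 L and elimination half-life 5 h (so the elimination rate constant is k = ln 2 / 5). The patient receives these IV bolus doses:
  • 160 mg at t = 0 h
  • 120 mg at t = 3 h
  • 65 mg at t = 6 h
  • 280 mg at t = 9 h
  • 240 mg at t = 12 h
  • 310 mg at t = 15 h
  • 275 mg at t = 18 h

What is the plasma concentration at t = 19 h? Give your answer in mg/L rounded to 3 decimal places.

613.659 mg/L

k = ln 2 / 5 = 0.13863 per h
Dose 1 (160 mg at t=0 h): 160·exp(−0.13863·19) = 11.487 mg/L
Dose 2 (120 mg at t=3 h): 120·exp(−0.13863·16) = 13.058 mg/L
Dose 3 (65 mg at t=6 h): 65·exp(−0.13863·13) = 10.721 mg/L
Dose 4 (280 mg at t=9 h): 280·exp(−0.13863·10) = 70.000 mg/L
Dose 5 (240 mg at t=12 h): 240·exp(−0.13863·7) = 90.943 mg/L
Dose 6 (310 mg at t=15 h): 310·exp(−0.13863·4) = 178.048 mg/L
Dose 7 (275 mg at t=18 h): 275·exp(−0.13863·1) = 239.401 mg/L
C(19) = 11.487 + 13.058 + 10.721 + 70.000 + 90.943 + 178.048 + 239.401 = 613.659 mg/L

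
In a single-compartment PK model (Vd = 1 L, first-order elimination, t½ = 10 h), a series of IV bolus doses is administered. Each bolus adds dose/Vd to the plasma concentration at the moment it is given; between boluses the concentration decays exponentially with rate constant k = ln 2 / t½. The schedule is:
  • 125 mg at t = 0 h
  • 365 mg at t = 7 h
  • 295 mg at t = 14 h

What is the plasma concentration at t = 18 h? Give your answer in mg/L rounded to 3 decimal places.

429.744 mg/L

k = ln 2 / 10 = 0.06931 per h
Dose 1 (125 mg at t=0 h): 125·exp(−0.06931·18) = 35.897 mg/L
Dose 2 (365 mg at t=7 h): 365·exp(−0.06931·11) = 170.279 mg/L
Dose 3 (295 mg at t=14 h): 295·exp(−0.06931·4) = 223.568 mg/L
C(18) = 35.897 + 170.279 + 223.568 = 429.744 mg/L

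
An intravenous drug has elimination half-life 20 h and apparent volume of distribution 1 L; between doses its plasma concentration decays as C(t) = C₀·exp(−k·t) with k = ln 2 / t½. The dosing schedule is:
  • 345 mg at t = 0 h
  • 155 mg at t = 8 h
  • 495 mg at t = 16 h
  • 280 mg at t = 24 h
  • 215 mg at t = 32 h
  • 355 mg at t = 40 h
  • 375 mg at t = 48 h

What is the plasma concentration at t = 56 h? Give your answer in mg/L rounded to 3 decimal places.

876.695 mg/L

k = ln 2 / 20 = 0.03466 per h
Dose 1 (345 mg at t=0 h): 345·exp(−0.03466·56) = 49.538 mg/L
Dose 2 (155 mg at t=8 h): 155·exp(−0.03466·48) = 29.367 mg/L
Dose 3 (495 mg at t=16 h): 495·exp(−0.03466·40) = 123.750 mg/L
Dose 4 (280 mg at t=24 h): 280·exp(−0.03466·32) = 92.366 mg/L
Dose 5 (215 mg at t=32 h): 215·exp(−0.03466·24) = 93.584 mg/L
Dose 6 (355 mg at t=40 h): 355·exp(−0.03466·16) = 203.894 mg/L
Dose 7 (375 mg at t=48 h): 375·exp(−0.03466·8) = 284.197 mg/L
C(56) = 49.538 + 29.367 + 123.750 + 92.366 + 93.584 + 203.894 + 284.197 = 876.695 mg/L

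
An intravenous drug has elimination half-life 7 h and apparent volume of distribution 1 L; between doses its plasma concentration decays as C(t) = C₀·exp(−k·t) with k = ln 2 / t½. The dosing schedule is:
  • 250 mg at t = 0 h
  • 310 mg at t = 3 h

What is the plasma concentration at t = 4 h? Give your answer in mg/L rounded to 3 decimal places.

k = ln 2 / 7 = 0.09902 per h
Dose 1 (250 mg at t=0 h): 250·exp(−0.09902·4) = 168.238 mg/L
Dose 2 (310 mg at t=3 h): 310·exp(−0.09902·1) = 280.774 mg/L
C(4) = 168.238 + 280.774 = 449.012 mg/L

449.012 mg/L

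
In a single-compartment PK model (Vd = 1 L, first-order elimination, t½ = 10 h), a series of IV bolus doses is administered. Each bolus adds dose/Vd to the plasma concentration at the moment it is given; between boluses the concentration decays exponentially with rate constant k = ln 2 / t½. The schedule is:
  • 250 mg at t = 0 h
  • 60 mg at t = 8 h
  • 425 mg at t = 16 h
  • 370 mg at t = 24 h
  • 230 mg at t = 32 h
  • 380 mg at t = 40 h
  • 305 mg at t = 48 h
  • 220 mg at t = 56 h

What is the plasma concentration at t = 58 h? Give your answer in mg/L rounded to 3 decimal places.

555.620 mg/L

k = ln 2 / 10 = 0.06931 per h
Dose 1 (250 mg at t=0 h): 250·exp(−0.06931·58) = 4.487 mg/L
Dose 2 (60 mg at t=8 h): 60·exp(−0.06931·50) = 1.875 mg/L
Dose 3 (425 mg at t=16 h): 425·exp(−0.06931·42) = 23.124 mg/L
Dose 4 (370 mg at t=24 h): 370·exp(−0.06931·34) = 35.051 mg/L
Dose 5 (230 mg at t=32 h): 230·exp(−0.06931·26) = 37.936 mg/L
Dose 6 (380 mg at t=40 h): 380·exp(−0.06931·18) = 109.126 mg/L
Dose 7 (305 mg at t=48 h): 305·exp(−0.06931·10) = 152.500 mg/L
Dose 8 (220 mg at t=56 h): 220·exp(−0.06931·2) = 191.521 mg/L
C(58) = 4.487 + 1.875 + 23.124 + 35.051 + 37.936 + 109.126 + 152.500 + 191.521 = 555.620 mg/L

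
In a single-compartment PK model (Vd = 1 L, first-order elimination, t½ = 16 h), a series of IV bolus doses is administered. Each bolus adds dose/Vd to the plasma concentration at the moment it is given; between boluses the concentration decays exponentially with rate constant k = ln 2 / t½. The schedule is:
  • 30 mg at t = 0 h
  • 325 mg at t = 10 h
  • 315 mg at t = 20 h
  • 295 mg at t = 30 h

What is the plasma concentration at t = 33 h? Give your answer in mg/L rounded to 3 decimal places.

565.581 mg/L

k = ln 2 / 16 = 0.04332 per h
Dose 1 (30 mg at t=0 h): 30·exp(−0.04332·33) = 7.182 mg/L
Dose 2 (325 mg at t=10 h): 325·exp(−0.04332·23) = 119.992 mg/L
Dose 3 (315 mg at t=20 h): 315·exp(−0.04332·13) = 179.359 mg/L
Dose 4 (295 mg at t=30 h): 295·exp(−0.04332·3) = 259.047 mg/L
C(33) = 7.182 + 119.992 + 179.359 + 259.047 = 565.581 mg/L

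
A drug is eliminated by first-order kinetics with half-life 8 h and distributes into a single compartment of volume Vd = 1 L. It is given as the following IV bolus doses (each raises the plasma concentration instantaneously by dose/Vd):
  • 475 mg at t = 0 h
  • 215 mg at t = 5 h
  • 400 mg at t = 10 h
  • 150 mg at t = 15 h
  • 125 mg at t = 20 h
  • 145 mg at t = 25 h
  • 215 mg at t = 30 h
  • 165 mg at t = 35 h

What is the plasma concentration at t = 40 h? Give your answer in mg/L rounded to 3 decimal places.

k = ln 2 / 8 = 0.08664 per h
Dose 1 (475 mg at t=0 h): 475·exp(−0.08664·40) = 14.844 mg/L
Dose 2 (215 mg at t=5 h): 215·exp(−0.08664·35) = 10.362 mg/L
Dose 3 (400 mg at t=10 h): 400·exp(−0.08664·30) = 29.730 mg/L
Dose 4 (150 mg at t=15 h): 150·exp(−0.08664·25) = 17.194 mg/L
Dose 5 (125 mg at t=20 h): 125·exp(−0.08664·20) = 22.097 mg/L
Dose 6 (145 mg at t=25 h): 145·exp(−0.08664·15) = 39.531 mg/L
Dose 7 (215 mg at t=30 h): 215·exp(−0.08664·10) = 90.396 mg/L
Dose 8 (165 mg at t=35 h): 165·exp(−0.08664·5) = 106.989 mg/L
C(40) = 14.844 + 10.362 + 29.730 + 17.194 + 22.097 + 39.531 + 90.396 + 106.989 = 331.143 mg/L

331.143 mg/L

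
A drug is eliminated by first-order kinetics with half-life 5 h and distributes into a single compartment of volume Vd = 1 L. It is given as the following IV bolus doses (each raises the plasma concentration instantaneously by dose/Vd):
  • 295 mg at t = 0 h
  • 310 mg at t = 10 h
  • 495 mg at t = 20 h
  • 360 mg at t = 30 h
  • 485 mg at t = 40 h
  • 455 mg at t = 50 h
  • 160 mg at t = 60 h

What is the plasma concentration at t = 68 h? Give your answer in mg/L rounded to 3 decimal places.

k = ln 2 / 5 = 0.13863 per h
Dose 1 (295 mg at t=0 h): 295·exp(−0.13863·68) = 0.024 mg/L
Dose 2 (310 mg at t=10 h): 310·exp(−0.13863·58) = 0.100 mg/L
Dose 3 (495 mg at t=20 h): 495·exp(−0.13863·48) = 0.638 mg/L
Dose 4 (360 mg at t=30 h): 360·exp(−0.13863·38) = 1.856 mg/L
Dose 5 (485 mg at t=40 h): 485·exp(−0.13863·28) = 9.999 mg/L
Dose 6 (455 mg at t=50 h): 455·exp(−0.13863·18) = 37.524 mg/L
Dose 7 (160 mg at t=60 h): 160·exp(−0.13863·8) = 52.780 mg/L
C(68) = 0.024 + 0.100 + 0.638 + 1.856 + 9.999 + 37.524 + 52.780 = 102.920 mg/L

102.920 mg/L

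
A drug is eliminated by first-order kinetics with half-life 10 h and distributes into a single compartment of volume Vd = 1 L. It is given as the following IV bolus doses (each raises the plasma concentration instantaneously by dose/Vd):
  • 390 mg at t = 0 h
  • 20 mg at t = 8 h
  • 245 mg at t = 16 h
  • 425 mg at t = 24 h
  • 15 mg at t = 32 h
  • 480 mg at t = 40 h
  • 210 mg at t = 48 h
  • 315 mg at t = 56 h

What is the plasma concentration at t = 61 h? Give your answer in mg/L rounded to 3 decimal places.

k = ln 2 / 10 = 0.06931 per h
Dose 1 (390 mg at t=0 h): 390·exp(−0.06931·61) = 5.686 mg/L
Dose 2 (20 mg at t=8 h): 20·exp(−0.06931·53) = 0.508 mg/L
Dose 3 (245 mg at t=16 h): 245·exp(−0.06931·45) = 10.828 mg/L
Dose 4 (425 mg at t=24 h): 425·exp(−0.06931·37) = 32.702 mg/L
Dose 5 (15 mg at t=32 h): 15·exp(−0.06931·29) = 2.010 mg/L
Dose 6 (480 mg at t=40 h): 480·exp(−0.06931·21) = 111.964 mg/L
Dose 7 (210 mg at t=48 h): 210·exp(−0.06931·13) = 85.287 mg/L
Dose 8 (315 mg at t=56 h): 315·exp(−0.06931·5) = 222.739 mg/L
C(61) = 5.686 + 0.508 + 10.828 + 32.702 + 2.010 + 111.964 + 85.287 + 222.739 = 471.722 mg/L

471.722 mg/L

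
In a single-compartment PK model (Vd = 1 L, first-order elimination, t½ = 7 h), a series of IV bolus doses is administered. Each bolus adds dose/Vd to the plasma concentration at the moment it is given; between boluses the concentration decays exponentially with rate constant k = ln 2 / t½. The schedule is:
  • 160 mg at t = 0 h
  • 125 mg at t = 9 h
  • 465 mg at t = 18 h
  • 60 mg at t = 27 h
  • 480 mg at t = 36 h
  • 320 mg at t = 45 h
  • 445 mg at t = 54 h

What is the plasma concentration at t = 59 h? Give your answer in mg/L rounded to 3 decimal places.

k = ln 2 / 7 = 0.09902 per h
Dose 1 (160 mg at t=0 h): 160·exp(−0.09902·59) = 0.464 mg/L
Dose 2 (125 mg at t=9 h): 125·exp(−0.09902·50) = 0.884 mg/L
Dose 3 (465 mg at t=18 h): 465·exp(−0.09902·41) = 8.022 mg/L
Dose 4 (60 mg at t=27 h): 60·exp(−0.09902·32) = 2.524 mg/L
Dose 5 (480 mg at t=36 h): 480·exp(−0.09902·23) = 49.220 mg/L
Dose 6 (320 mg at t=45 h): 320·exp(−0.09902·14) = 80.000 mg/L
Dose 7 (445 mg at t=54 h): 445·exp(−0.09902·5) = 271.231 mg/L
C(59) = 0.464 + 0.884 + 8.022 + 2.524 + 49.220 + 80.000 + 271.231 = 412.345 mg/L

412.345 mg/L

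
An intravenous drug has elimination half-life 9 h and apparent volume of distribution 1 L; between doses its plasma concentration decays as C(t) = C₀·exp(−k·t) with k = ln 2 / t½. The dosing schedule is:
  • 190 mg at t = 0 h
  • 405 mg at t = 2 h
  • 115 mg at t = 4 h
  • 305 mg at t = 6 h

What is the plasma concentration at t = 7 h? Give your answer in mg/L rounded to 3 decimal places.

760.048 mg/L

k = ln 2 / 9 = 0.07702 per h
Dose 1 (190 mg at t=0 h): 190·exp(−0.07702·7) = 110.820 mg/L
Dose 2 (405 mg at t=2 h): 405·exp(−0.07702·5) = 275.560 mg/L
Dose 3 (115 mg at t=4 h): 115·exp(−0.07702·3) = 91.276 mg/L
Dose 4 (305 mg at t=6 h): 305·exp(−0.07702·1) = 282.392 mg/L
C(7) = 110.820 + 275.560 + 91.276 + 282.392 = 760.048 mg/L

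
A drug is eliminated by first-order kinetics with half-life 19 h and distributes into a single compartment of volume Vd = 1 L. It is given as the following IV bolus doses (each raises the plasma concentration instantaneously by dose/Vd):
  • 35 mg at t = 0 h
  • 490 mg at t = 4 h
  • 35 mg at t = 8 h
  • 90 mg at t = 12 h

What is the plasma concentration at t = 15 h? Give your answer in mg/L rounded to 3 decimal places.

k = ln 2 / 19 = 0.03648 per h
Dose 1 (35 mg at t=0 h): 35·exp(−0.03648·15) = 20.249 mg/L
Dose 2 (490 mg at t=4 h): 490·exp(−0.03648·11) = 328.032 mg/L
Dose 3 (35 mg at t=8 h): 35·exp(−0.03648·7) = 27.112 mg/L
Dose 4 (90 mg at t=12 h): 90·exp(−0.03648·3) = 80.670 mg/L
C(15) = 20.249 + 328.032 + 27.112 + 80.670 = 456.063 mg/L

456.063 mg/L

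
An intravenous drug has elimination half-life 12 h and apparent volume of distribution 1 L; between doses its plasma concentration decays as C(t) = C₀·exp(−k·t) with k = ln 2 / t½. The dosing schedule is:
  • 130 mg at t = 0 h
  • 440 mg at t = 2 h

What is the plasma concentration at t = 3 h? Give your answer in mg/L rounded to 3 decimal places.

k = ln 2 / 12 = 0.05776 per h
Dose 1 (130 mg at t=0 h): 130·exp(−0.05776·3) = 109.317 mg/L
Dose 2 (440 mg at t=2 h): 440·exp(−0.05776·1) = 415.305 mg/L
C(3) = 109.317 + 415.305 = 524.621 mg/L

524.621 mg/L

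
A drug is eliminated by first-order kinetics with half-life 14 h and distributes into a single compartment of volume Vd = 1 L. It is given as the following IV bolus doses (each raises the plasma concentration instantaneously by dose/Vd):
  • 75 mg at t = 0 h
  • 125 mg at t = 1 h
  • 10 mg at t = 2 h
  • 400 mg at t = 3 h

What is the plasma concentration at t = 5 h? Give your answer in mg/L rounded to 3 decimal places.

k = ln 2 / 14 = 0.04951 per h
Dose 1 (75 mg at t=0 h): 75·exp(−0.04951·5) = 58.553 mg/L
Dose 2 (125 mg at t=1 h): 125·exp(−0.04951·4) = 102.542 mg/L
Dose 3 (10 mg at t=2 h): 10·exp(−0.04951·3) = 8.620 mg/L
Dose 4 (400 mg at t=3 h): 400·exp(−0.04951·2) = 362.289 mg/L
C(5) = 58.553 + 102.542 + 8.620 + 362.289 = 532.004 mg/L

532.004 mg/L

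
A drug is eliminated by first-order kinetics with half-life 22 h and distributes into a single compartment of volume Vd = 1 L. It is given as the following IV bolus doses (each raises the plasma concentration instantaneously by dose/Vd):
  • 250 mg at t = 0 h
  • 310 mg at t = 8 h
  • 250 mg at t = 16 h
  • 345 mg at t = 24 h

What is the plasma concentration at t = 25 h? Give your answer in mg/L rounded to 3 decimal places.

k = ln 2 / 22 = 0.03151 per h
Dose 1 (250 mg at t=0 h): 250·exp(−0.03151·25) = 113.726 mg/L
Dose 2 (310 mg at t=8 h): 310·exp(−0.03151·17) = 181.446 mg/L
Dose 3 (250 mg at t=16 h): 250·exp(−0.03151·9) = 188.274 mg/L
Dose 4 (345 mg at t=24 h): 345·exp(−0.03151·1) = 334.300 mg/L
C(25) = 113.726 + 181.446 + 188.274 + 334.300 = 817.746 mg/L

817.746 mg/L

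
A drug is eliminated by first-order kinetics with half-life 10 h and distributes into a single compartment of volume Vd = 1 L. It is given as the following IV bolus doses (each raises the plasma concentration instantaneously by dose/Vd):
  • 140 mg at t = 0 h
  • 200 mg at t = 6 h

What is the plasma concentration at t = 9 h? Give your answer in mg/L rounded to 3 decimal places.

237.475 mg/L

k = ln 2 / 10 = 0.06931 per h
Dose 1 (140 mg at t=0 h): 140·exp(−0.06931·9) = 75.024 mg/L
Dose 2 (200 mg at t=6 h): 200·exp(−0.06931·3) = 162.450 mg/L
C(9) = 75.024 + 162.450 = 237.475 mg/L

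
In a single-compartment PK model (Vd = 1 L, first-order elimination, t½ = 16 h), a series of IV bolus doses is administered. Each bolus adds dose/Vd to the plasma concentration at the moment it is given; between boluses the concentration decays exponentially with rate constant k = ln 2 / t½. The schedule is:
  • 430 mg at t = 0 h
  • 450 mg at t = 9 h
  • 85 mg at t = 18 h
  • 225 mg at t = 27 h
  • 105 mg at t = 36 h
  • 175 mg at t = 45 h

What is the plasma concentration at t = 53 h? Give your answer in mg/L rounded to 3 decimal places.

375.800 mg/L

k = ln 2 / 16 = 0.04332 per h
Dose 1 (430 mg at t=0 h): 430·exp(−0.04332·53) = 43.282 mg/L
Dose 2 (450 mg at t=9 h): 450·exp(−0.04332·44) = 66.893 mg/L
Dose 3 (85 mg at t=18 h): 85·exp(−0.04332·35) = 18.660 mg/L
Dose 4 (225 mg at t=27 h): 225·exp(−0.04332·26) = 72.947 mg/L
Dose 5 (105 mg at t=36 h): 105·exp(−0.04332·17) = 50.274 mg/L
Dose 6 (175 mg at t=45 h): 175·exp(−0.04332·8) = 123.744 mg/L
C(53) = 43.282 + 66.893 + 18.660 + 72.947 + 50.274 + 123.744 = 375.800 mg/L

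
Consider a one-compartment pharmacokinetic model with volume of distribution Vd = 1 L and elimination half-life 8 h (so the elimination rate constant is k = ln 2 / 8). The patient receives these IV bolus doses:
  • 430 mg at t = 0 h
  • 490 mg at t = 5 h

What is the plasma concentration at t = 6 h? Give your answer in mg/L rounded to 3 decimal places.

705.012 mg/L

k = ln 2 / 8 = 0.08664 per h
Dose 1 (430 mg at t=0 h): 430·exp(−0.08664·6) = 255.680 mg/L
Dose 2 (490 mg at t=5 h): 490·exp(−0.08664·1) = 449.332 mg/L
C(6) = 255.680 + 449.332 = 705.012 mg/L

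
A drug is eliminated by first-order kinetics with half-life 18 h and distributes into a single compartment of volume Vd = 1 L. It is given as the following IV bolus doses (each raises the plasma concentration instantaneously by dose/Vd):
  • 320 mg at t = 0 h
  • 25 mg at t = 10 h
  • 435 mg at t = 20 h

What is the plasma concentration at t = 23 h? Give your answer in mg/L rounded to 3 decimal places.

k = ln 2 / 18 = 0.03851 per h
Dose 1 (320 mg at t=0 h): 320·exp(−0.03851·23) = 131.978 mg/L
Dose 2 (25 mg at t=10 h): 25·exp(−0.03851·13) = 15.154 mg/L
Dose 3 (435 mg at t=20 h): 435·exp(−0.03851·3) = 387.541 mg/L
C(23) = 131.978 + 15.154 + 387.541 = 534.673 mg/L

534.673 mg/L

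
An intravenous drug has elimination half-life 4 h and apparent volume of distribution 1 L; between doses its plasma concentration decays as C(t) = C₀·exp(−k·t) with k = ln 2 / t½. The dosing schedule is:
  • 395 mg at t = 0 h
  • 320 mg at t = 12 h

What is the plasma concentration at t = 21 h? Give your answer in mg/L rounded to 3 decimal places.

k = ln 2 / 4 = 0.17329 per h
Dose 1 (395 mg at t=0 h): 395·exp(−0.17329·21) = 10.380 mg/L
Dose 2 (320 mg at t=12 h): 320·exp(−0.17329·9) = 67.272 mg/L
C(21) = 10.380 + 67.272 = 77.652 mg/L

77.652 mg/L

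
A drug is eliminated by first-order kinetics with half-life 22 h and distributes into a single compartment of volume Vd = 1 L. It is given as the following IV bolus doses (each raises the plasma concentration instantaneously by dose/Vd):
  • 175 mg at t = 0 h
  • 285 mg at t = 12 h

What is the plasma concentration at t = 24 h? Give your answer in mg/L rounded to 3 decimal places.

277.431 mg/L

k = ln 2 / 22 = 0.03151 per h
Dose 1 (175 mg at t=0 h): 175·exp(−0.03151·24) = 82.156 mg/L
Dose 2 (285 mg at t=12 h): 285·exp(−0.03151·12) = 195.275 mg/L
C(24) = 82.156 + 195.275 = 277.431 mg/L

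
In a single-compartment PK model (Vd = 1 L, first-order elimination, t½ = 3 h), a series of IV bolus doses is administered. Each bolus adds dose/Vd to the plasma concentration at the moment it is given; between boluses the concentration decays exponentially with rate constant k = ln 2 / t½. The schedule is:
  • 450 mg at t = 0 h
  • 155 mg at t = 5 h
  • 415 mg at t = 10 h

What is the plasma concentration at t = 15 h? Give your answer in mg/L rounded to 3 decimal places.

k = ln 2 / 3 = 0.23105 per h
Dose 1 (450 mg at t=0 h): 450·exp(−0.23105·15) = 14.063 mg/L
Dose 2 (155 mg at t=5 h): 155·exp(−0.23105·10) = 15.378 mg/L
Dose 3 (415 mg at t=10 h): 415·exp(−0.23105·5) = 130.717 mg/L
C(15) = 14.063 + 15.378 + 130.717 = 160.157 mg/L

160.157 mg/L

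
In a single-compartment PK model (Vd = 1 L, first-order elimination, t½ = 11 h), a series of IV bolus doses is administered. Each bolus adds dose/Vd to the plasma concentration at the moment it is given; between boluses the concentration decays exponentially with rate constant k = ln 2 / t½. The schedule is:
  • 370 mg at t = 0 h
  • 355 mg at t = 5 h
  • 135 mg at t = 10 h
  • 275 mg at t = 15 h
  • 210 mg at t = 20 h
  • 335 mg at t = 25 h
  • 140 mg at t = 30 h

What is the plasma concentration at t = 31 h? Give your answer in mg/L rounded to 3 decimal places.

k = ln 2 / 11 = 0.06301 per h
Dose 1 (370 mg at t=0 h): 370·exp(−0.06301·31) = 52.462 mg/L
Dose 2 (355 mg at t=5 h): 355·exp(−0.06301·26) = 68.977 mg/L
Dose 3 (135 mg at t=10 h): 135·exp(−0.06301·21) = 35.945 mg/L
Dose 4 (275 mg at t=15 h): 275·exp(−0.06301·16) = 100.339 mg/L
Dose 5 (210 mg at t=20 h): 210·exp(−0.06301·11) = 105.000 mg/L
Dose 6 (335 mg at t=25 h): 335·exp(−0.06301·6) = 229.534 mg/L
Dose 7 (140 mg at t=30 h): 140·exp(−0.06301·1) = 131.450 mg/L
C(31) = 52.462 + 68.977 + 35.945 + 100.339 + 105.000 + 229.534 + 131.450 = 723.707 mg/L

723.707 mg/L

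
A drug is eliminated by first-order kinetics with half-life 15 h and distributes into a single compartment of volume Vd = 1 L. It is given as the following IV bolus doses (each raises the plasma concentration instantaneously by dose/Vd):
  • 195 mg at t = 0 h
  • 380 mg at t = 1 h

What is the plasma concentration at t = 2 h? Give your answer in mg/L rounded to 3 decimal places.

540.626 mg/L

k = ln 2 / 15 = 0.04621 per h
Dose 1 (195 mg at t=0 h): 195·exp(−0.04621·2) = 177.786 mg/L
Dose 2 (380 mg at t=1 h): 380·exp(−0.04621·1) = 362.840 mg/L
C(2) = 177.786 + 362.840 = 540.626 mg/L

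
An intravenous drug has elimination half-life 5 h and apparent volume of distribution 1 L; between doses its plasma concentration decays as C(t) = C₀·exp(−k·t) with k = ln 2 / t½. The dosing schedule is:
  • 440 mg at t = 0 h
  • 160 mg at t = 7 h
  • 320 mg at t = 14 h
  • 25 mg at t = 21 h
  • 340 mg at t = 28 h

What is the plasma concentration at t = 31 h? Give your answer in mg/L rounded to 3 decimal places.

k = ln 2 / 5 = 0.13863 per h
Dose 1 (440 mg at t=0 h): 440·exp(−0.13863·31) = 5.985 mg/L
Dose 2 (160 mg at t=7 h): 160·exp(−0.13863·24) = 5.743 mg/L
Dose 3 (320 mg at t=14 h): 320·exp(−0.13863·17) = 30.314 mg/L
Dose 4 (25 mg at t=21 h): 25·exp(−0.13863·10) = 6.250 mg/L
Dose 5 (340 mg at t=28 h): 340·exp(−0.13863·3) = 224.316 mg/L
C(31) = 5.985 + 5.743 + 30.314 + 6.250 + 224.316 = 272.609 mg/L

272.609 mg/L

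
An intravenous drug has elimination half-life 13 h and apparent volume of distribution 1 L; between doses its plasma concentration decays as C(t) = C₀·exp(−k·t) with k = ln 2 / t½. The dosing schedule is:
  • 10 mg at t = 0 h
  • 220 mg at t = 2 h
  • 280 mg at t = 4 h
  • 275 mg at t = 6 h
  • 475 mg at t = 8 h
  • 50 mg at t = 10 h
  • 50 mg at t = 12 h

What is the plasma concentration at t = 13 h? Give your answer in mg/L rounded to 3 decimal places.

943.854 mg/L

k = ln 2 / 13 = 0.05332 per h
Dose 1 (10 mg at t=0 h): 10·exp(−0.05332·13) = 5.000 mg/L
Dose 2 (220 mg at t=2 h): 220·exp(−0.05332·11) = 122.378 mg/L
Dose 3 (280 mg at t=4 h): 280·exp(−0.05332·9) = 173.282 mg/L
Dose 4 (275 mg at t=6 h): 275·exp(−0.05332·7) = 189.339 mg/L
Dose 5 (475 mg at t=8 h): 475·exp(−0.05332·5) = 363.842 mg/L
Dose 6 (50 mg at t=10 h): 50·exp(−0.05332·3) = 42.609 mg/L
Dose 7 (50 mg at t=12 h): 50·exp(−0.05332·1) = 47.404 mg/L
C(13) = 5.000 + 122.378 + 173.282 + 189.339 + 363.842 + 42.609 + 47.404 = 943.854 mg/L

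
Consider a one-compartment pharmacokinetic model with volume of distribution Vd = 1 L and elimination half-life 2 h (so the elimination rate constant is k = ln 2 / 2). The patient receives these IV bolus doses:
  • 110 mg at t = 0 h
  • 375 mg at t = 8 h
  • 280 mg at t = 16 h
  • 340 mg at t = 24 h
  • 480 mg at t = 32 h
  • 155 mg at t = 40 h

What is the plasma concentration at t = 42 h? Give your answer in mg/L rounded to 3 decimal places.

k = ln 2 / 2 = 0.34657 per h
Dose 1 (110 mg at t=0 h): 110·exp(−0.34657·42) = 0.000 mg/L
Dose 2 (375 mg at t=8 h): 375·exp(−0.34657·34) = 0.003 mg/L
Dose 3 (280 mg at t=16 h): 280·exp(−0.34657·26) = 0.034 mg/L
Dose 4 (340 mg at t=24 h): 340·exp(−0.34657·18) = 0.664 mg/L
Dose 5 (480 mg at t=32 h): 480·exp(−0.34657·10) = 15.000 mg/L
Dose 6 (155 mg at t=40 h): 155·exp(−0.34657·2) = 77.500 mg/L
C(42) = 0.000 + 0.003 + 0.034 + 0.664 + 15.000 + 77.500 = 93.201 mg/L

93.201 mg/L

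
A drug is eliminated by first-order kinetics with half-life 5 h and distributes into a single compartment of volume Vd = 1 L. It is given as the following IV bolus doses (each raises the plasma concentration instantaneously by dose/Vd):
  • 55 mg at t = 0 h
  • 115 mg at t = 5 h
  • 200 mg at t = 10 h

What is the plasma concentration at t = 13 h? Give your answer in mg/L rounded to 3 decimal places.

178.958 mg/L

k = ln 2 / 5 = 0.13863 per h
Dose 1 (55 mg at t=0 h): 55·exp(−0.13863·13) = 9.072 mg/L
Dose 2 (115 mg at t=5 h): 115·exp(−0.13863·8) = 37.936 mg/L
Dose 3 (200 mg at t=10 h): 200·exp(−0.13863·3) = 131.951 mg/L
C(13) = 9.072 + 37.936 + 131.951 = 178.958 mg/L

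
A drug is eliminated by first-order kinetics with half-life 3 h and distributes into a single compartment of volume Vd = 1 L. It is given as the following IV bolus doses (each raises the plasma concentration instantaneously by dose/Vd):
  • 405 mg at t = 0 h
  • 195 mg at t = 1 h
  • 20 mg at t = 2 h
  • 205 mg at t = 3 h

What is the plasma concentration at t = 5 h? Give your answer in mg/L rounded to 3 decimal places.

k = ln 2 / 3 = 0.23105 per h
Dose 1 (405 mg at t=0 h): 405·exp(−0.23105·5) = 127.567 mg/L
Dose 2 (195 mg at t=1 h): 195·exp(−0.23105·4) = 77.386 mg/L
Dose 3 (20 mg at t=2 h): 20·exp(−0.23105·3) = 10.000 mg/L
Dose 4 (205 mg at t=3 h): 205·exp(−0.23105·2) = 129.142 mg/L
C(5) = 127.567 + 77.386 + 10.000 + 129.142 = 344.095 mg/L

344.095 mg/L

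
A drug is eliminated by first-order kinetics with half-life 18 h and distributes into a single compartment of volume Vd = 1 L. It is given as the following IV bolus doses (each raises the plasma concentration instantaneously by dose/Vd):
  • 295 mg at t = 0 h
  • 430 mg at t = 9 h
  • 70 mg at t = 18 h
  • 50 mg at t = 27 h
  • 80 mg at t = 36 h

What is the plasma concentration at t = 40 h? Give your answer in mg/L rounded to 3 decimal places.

k = ln 2 / 18 = 0.03851 per h
Dose 1 (295 mg at t=0 h): 295·exp(−0.03851·40) = 63.222 mg/L
Dose 2 (430 mg at t=9 h): 430·exp(−0.03851·31) = 130.325 mg/L
Dose 3 (70 mg at t=18 h): 70·exp(−0.03851·22) = 30.004 mg/L
Dose 4 (50 mg at t=27 h): 50·exp(−0.03851·13) = 30.308 mg/L
Dose 5 (80 mg at t=36 h): 80·exp(−0.03851·4) = 68.580 mg/L
C(40) = 63.222 + 130.325 + 30.004 + 30.308 + 68.580 = 322.438 mg/L

322.438 mg/L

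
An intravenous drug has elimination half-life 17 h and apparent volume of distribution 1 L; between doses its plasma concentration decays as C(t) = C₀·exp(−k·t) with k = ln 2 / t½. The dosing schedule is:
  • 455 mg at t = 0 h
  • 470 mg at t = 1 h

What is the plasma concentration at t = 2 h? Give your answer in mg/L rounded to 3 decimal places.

870.591 mg/L

k = ln 2 / 17 = 0.04077 per h
Dose 1 (455 mg at t=0 h): 455·exp(−0.04077·2) = 419.369 mg/L
Dose 2 (470 mg at t=1 h): 470·exp(−0.04077·1) = 451.222 mg/L
C(2) = 419.369 + 451.222 = 870.591 mg/L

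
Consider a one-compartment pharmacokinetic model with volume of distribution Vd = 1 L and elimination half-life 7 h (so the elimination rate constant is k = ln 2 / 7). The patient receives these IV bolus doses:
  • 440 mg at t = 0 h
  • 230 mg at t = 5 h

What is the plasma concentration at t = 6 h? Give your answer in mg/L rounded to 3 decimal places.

k = ln 2 / 7 = 0.09902 per h
Dose 1 (440 mg at t=0 h): 440·exp(−0.09902·6) = 242.900 mg/L
Dose 2 (230 mg at t=5 h): 230·exp(−0.09902·1) = 208.316 mg/L
C(6) = 242.900 + 208.316 = 451.216 mg/L

451.216 mg/L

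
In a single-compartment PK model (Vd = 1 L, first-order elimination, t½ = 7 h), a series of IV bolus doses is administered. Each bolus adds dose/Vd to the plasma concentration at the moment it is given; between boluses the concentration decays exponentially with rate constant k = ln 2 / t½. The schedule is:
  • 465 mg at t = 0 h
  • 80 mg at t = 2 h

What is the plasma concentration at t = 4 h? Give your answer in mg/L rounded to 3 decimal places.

k = ln 2 / 7 = 0.09902 per h
Dose 1 (465 mg at t=0 h): 465·exp(−0.09902·4) = 312.922 mg/L
Dose 2 (80 mg at t=2 h): 80·exp(−0.09902·2) = 65.627 mg/L
C(4) = 312.922 + 65.627 = 378.549 mg/L

378.549 mg/L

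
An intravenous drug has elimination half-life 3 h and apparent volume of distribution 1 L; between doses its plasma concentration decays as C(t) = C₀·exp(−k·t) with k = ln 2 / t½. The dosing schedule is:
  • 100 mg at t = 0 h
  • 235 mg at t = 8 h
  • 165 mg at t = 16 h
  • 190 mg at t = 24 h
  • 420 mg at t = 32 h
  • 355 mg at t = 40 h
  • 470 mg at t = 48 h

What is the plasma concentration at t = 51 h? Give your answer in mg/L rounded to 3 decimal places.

k = ln 2 / 3 = 0.23105 per h
Dose 1 (100 mg at t=0 h): 100·exp(−0.23105·51) = 0.001 mg/L
Dose 2 (235 mg at t=8 h): 235·exp(−0.23105·43) = 0.011 mg/L
Dose 3 (165 mg at t=16 h): 165·exp(−0.23105·35) = 0.051 mg/L
Dose 4 (190 mg at t=24 h): 190·exp(−0.23105·27) = 0.371 mg/L
Dose 5 (420 mg at t=32 h): 420·exp(−0.23105·19) = 5.209 mg/L
Dose 6 (355 mg at t=40 h): 355·exp(−0.23105·11) = 27.954 mg/L
Dose 7 (470 mg at t=48 h): 470·exp(−0.23105·3) = 235.000 mg/L
C(51) = 0.001 + 0.011 + 0.051 + 0.371 + 5.209 + 27.954 + 235.000 = 268.597 mg/L

268.597 mg/L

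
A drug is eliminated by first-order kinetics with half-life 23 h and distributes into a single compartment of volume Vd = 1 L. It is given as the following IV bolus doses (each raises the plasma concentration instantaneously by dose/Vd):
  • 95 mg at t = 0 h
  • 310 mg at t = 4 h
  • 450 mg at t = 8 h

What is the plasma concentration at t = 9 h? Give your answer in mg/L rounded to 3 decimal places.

775.710 mg/L

k = ln 2 / 23 = 0.03014 per h
Dose 1 (95 mg at t=0 h): 95·exp(−0.03014·9) = 72.432 mg/L
Dose 2 (310 mg at t=4 h): 310·exp(−0.03014·5) = 266.637 mg/L
Dose 3 (450 mg at t=8 h): 450·exp(−0.03014·1) = 436.641 mg/L
C(9) = 72.432 + 266.637 + 436.641 = 775.710 mg/L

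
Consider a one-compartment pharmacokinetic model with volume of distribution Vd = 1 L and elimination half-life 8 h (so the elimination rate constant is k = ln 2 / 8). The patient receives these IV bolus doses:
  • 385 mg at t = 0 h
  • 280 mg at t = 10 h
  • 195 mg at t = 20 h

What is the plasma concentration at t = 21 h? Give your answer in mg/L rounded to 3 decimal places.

k = ln 2 / 8 = 0.08664 per h
Dose 1 (385 mg at t=0 h): 385·exp(−0.08664·21) = 62.410 mg/L
Dose 2 (280 mg at t=10 h): 280·exp(−0.08664·11) = 107.955 mg/L
Dose 3 (195 mg at t=20 h): 195·exp(−0.08664·1) = 178.816 mg/L
C(21) = 62.410 + 107.955 + 178.816 = 349.181 mg/L

349.181 mg/L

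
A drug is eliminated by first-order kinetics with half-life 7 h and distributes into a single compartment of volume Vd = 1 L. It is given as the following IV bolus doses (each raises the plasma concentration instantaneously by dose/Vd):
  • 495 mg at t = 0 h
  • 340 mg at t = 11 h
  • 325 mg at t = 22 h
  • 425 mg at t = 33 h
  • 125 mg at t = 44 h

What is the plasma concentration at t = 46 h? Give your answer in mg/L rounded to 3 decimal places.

k = ln 2 / 7 = 0.09902 per h
Dose 1 (495 mg at t=0 h): 495·exp(−0.09902·46) = 5.205 mg/L
Dose 2 (340 mg at t=11 h): 340·exp(−0.09902·35) = 10.625 mg/L
Dose 3 (325 mg at t=22 h): 325·exp(−0.09902·24) = 30.184 mg/L
Dose 4 (425 mg at t=33 h): 425·exp(−0.09902·13) = 117.310 mg/L
Dose 5 (125 mg at t=44 h): 125·exp(−0.09902·2) = 102.542 mg/L
C(46) = 5.205 + 10.625 + 30.184 + 117.310 + 102.542 = 265.866 mg/L

265.866 mg/L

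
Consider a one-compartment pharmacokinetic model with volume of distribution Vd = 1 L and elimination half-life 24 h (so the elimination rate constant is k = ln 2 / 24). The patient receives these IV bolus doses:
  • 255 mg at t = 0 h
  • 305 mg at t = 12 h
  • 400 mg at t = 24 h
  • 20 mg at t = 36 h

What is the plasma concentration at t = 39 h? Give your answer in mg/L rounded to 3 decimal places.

k = ln 2 / 24 = 0.02888 per h
Dose 1 (255 mg at t=0 h): 255·exp(−0.02888·39) = 82.674 mg/L
Dose 2 (305 mg at t=12 h): 305·exp(−0.02888·27) = 139.843 mg/L
Dose 3 (400 mg at t=24 h): 400·exp(−0.02888·15) = 259.368 mg/L
Dose 4 (20 mg at t=36 h): 20·exp(−0.02888·3) = 18.340 mg/L
C(39) = 82.674 + 139.843 + 259.368 + 18.340 = 500.225 mg/L

500.225 mg/L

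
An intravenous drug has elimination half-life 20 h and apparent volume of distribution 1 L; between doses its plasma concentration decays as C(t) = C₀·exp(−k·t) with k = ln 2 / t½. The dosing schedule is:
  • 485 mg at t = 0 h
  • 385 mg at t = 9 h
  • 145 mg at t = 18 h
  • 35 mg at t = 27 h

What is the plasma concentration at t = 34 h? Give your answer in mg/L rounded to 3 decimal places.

k = ln 2 / 20 = 0.03466 per h
Dose 1 (485 mg at t=0 h): 485·exp(−0.03466·34) = 149.276 mg/L
Dose 2 (385 mg at t=9 h): 385·exp(−0.03466·25) = 161.873 mg/L
Dose 3 (145 mg at t=18 h): 145·exp(−0.03466·16) = 83.281 mg/L
Dose 4 (35 mg at t=27 h): 35·exp(−0.03466·7) = 27.460 mg/L
C(34) = 149.276 + 161.873 + 83.281 + 27.460 = 421.890 mg/L

421.890 mg/L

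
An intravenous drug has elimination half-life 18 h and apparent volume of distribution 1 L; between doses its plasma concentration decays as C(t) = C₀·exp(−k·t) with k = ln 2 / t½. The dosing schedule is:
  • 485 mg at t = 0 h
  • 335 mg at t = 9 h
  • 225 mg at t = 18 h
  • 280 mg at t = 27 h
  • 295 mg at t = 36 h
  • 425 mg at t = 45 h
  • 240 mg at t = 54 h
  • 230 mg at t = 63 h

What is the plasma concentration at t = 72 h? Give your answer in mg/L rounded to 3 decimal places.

644.190 mg/L

k = ln 2 / 18 = 0.03851 per h
Dose 1 (485 mg at t=0 h): 485·exp(−0.03851·72) = 30.312 mg/L
Dose 2 (335 mg at t=9 h): 335·exp(−0.03851·63) = 29.610 mg/L
Dose 3 (225 mg at t=18 h): 225·exp(−0.03851·54) = 28.125 mg/L
Dose 4 (280 mg at t=27 h): 280·exp(−0.03851·45) = 49.497 mg/L
Dose 5 (295 mg at t=36 h): 295·exp(−0.03851·36) = 73.750 mg/L
Dose 6 (425 mg at t=45 h): 425·exp(−0.03851·27) = 150.260 mg/L
Dose 7 (240 mg at t=54 h): 240·exp(−0.03851·18) = 120.000 mg/L
Dose 8 (230 mg at t=63 h): 230·exp(−0.03851·9) = 162.635 mg/L
C(72) = 30.312 + 29.610 + 28.125 + 49.497 + 73.750 + 150.260 + 120.000 + 162.635 = 644.190 mg/L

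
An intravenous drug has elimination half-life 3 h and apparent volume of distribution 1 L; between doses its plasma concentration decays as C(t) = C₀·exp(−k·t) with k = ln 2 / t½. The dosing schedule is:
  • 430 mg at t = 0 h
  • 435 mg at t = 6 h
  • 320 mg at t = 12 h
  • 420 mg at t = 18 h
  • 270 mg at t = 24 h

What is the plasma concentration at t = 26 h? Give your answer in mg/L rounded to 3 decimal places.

254.174 mg/L

k = ln 2 / 3 = 0.23105 per h
Dose 1 (430 mg at t=0 h): 430·exp(−0.23105·26) = 1.058 mg/L
Dose 2 (435 mg at t=6 h): 435·exp(−0.23105·20) = 4.282 mg/L
Dose 3 (320 mg at t=12 h): 320·exp(−0.23105·14) = 12.599 mg/L
Dose 4 (420 mg at t=18 h): 420·exp(−0.23105·8) = 66.146 mg/L
Dose 5 (270 mg at t=24 h): 270·exp(−0.23105·2) = 170.089 mg/L
C(26) = 1.058 + 4.282 + 12.599 + 66.146 + 170.089 = 254.174 mg/L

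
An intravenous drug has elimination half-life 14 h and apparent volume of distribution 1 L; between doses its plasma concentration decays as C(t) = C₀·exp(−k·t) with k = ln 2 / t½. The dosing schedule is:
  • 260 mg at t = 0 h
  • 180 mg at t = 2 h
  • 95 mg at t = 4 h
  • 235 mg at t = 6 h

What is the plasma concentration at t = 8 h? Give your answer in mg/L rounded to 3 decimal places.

599.483 mg/L

k = ln 2 / 14 = 0.04951 per h
Dose 1 (260 mg at t=0 h): 260·exp(−0.04951·8) = 174.967 mg/L
Dose 2 (180 mg at t=2 h): 180·exp(−0.04951·6) = 133.739 mg/L
Dose 3 (95 mg at t=4 h): 95·exp(−0.04951·4) = 77.932 mg/L
Dose 4 (235 mg at t=6 h): 235·exp(−0.04951·2) = 212.845 mg/L
C(8) = 174.967 + 133.739 + 77.932 + 212.845 = 599.483 mg/L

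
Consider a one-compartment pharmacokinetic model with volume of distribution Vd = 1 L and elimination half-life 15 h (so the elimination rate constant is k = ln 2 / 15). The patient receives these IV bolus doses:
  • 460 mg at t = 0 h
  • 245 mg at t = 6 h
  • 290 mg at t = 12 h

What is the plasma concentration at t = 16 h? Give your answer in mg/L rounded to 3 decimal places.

k = ln 2 / 15 = 0.04621 per h
Dose 1 (460 mg at t=0 h): 460·exp(−0.04621·16) = 219.614 mg/L
Dose 2 (245 mg at t=6 h): 245·exp(−0.04621·10) = 154.340 mg/L
Dose 3 (290 mg at t=12 h): 290·exp(−0.04621·4) = 241.059 mg/L
C(16) = 219.614 + 154.340 + 241.059 = 615.013 mg/L

615.013 mg/L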